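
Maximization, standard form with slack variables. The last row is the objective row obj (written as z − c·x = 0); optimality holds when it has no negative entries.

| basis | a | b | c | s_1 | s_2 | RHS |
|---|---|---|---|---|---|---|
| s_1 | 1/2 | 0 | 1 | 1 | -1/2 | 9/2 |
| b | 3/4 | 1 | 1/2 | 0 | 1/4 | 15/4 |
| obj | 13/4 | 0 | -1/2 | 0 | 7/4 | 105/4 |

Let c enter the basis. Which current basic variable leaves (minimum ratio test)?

s_1

Column c entries and ratios — s_1: (9/2)/1 = 9/2; b: (15/4)/(1/2) = 15/2.
Smallest ratio is 9/2 in the row of s_1, so s_1 leaves.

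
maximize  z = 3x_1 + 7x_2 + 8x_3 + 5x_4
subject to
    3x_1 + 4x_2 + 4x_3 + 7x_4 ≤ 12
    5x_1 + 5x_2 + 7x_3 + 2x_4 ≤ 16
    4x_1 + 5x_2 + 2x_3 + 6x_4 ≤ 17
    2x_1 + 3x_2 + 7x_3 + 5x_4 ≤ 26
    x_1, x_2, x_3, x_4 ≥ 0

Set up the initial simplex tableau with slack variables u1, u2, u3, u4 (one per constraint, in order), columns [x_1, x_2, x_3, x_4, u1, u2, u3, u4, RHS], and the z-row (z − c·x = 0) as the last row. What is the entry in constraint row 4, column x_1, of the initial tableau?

Constraint 4 has coefficient 2 on x_1.

2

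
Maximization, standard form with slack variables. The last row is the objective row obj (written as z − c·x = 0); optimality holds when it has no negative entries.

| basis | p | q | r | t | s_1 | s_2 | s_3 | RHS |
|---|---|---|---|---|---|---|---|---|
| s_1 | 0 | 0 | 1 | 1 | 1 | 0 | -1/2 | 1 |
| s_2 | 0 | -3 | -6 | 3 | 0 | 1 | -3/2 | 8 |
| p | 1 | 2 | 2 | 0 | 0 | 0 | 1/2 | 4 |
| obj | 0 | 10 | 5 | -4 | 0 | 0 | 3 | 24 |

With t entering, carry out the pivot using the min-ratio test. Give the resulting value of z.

28

Ratio test on column t — row 1: 1/1 = 1; row 2: 8/3 = 8/3; row 3: entry 0 ≤ 0. Minimum is 1 at row 1 (s_1 leaves); pivot element 1.
Pivot on row 1; the obj-row RHS becomes 24 − (-4)·1 = 28.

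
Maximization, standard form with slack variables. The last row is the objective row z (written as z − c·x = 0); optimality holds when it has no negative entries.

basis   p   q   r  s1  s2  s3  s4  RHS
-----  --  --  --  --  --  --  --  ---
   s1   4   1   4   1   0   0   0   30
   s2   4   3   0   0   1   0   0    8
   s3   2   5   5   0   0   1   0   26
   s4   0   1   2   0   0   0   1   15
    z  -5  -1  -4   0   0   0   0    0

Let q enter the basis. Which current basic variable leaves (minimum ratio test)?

s2

Column q entries and ratios — s1: 30/1 = 30; s2: 8/3 = 8/3; s3: 26/5 = 26/5; s4: 15/1 = 15.
Smallest ratio is 8/3 in the row of s2, so s2 leaves.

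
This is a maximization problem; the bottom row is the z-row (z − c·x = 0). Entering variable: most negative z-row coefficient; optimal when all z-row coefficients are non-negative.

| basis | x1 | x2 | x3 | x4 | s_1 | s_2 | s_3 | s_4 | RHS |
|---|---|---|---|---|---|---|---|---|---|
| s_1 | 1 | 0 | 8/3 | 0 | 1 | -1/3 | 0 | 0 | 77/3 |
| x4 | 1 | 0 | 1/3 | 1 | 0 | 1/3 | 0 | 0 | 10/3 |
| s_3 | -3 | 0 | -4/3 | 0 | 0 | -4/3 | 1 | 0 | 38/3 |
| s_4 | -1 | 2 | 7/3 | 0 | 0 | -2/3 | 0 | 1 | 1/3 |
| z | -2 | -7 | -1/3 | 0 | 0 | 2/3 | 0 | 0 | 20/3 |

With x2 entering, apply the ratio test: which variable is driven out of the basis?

s_4

Column x2 entries and ratios — s_1: 0 ≤ 0, skip; x4: 0 ≤ 0, skip; s_3: 0 ≤ 0, skip; s_4: (1/3)/2 = 1/6.
Smallest ratio is 1/6 in the row of s_4, so s_4 leaves.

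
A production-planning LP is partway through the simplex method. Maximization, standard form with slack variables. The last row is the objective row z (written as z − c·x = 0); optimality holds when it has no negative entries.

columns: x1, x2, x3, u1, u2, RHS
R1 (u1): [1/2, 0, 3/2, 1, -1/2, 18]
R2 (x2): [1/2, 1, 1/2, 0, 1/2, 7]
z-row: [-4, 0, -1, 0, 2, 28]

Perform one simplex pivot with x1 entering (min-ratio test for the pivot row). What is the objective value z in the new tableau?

Ratio test on column x1 — row 1: 18/(1/2) = 36; row 2: 7/(1/2) = 14. Minimum is 14 at row 2 (x2 leaves); pivot element 1/2.
Pivot on row 2; the z-row RHS becomes 28 − (-4)·14 = 84.

84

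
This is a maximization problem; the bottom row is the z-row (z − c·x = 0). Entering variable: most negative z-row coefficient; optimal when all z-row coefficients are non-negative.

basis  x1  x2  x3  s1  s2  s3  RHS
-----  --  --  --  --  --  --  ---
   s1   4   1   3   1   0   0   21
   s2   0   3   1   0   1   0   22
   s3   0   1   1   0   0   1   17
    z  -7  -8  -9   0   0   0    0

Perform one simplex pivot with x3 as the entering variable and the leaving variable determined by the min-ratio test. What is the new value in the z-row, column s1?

3

Ratio test on column x3 — row 1: 21/3 = 7; row 2: 22/1 = 22; row 3: 17/1 = 17. Minimum is 7 at row 1 (s1 leaves); pivot element 3.
Divide row 1 by 3; eliminate column x3 from the other rows.
z-row update in column s1: 0 − (-9)·(1/3) = 3.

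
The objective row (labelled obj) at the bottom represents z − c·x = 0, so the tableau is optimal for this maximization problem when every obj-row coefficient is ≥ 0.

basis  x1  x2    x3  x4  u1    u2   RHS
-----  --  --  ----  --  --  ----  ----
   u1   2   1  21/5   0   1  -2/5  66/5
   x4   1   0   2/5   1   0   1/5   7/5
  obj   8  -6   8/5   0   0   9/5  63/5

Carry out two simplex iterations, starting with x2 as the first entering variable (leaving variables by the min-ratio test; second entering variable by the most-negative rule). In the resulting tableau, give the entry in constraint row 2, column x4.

Ratio test on column x2 — row 1: (66/5)/1 = 66/5; row 2: entry 0 ≤ 0. Minimum is 66/5 at row 1 (u1 leaves); pivot element 1.
Divide row 1 by 1; eliminate column x2 from the other rows.
Second iteration: most negative obj-row entry is -3/5 in column u2, so u2 enters.
Ratio test on column u2 — row 1: entry -2/5 ≤ 0; row 2: (7/5)/(1/5) = 7. Minimum is 7 at row 2 (x4 leaves); pivot element 1/5.
Divide row 2 by 1/5; eliminate column u2 from the other rows.
After both pivots, the entry at constraint row 2, column x4 is 5.

5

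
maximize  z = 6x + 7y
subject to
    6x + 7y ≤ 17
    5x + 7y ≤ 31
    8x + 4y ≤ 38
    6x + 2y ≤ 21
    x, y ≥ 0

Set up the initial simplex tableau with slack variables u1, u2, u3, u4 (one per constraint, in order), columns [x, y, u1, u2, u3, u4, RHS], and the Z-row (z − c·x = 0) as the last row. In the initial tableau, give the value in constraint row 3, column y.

Constraint 3 has coefficient 4 on y.

4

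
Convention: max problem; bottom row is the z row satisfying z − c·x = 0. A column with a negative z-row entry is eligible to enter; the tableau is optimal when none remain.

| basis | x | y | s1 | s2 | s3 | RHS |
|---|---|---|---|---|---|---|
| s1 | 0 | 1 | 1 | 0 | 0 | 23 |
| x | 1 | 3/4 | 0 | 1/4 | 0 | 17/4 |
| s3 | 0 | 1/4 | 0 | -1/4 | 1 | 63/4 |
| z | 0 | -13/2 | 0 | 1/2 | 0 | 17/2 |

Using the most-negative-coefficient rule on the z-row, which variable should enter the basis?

y

Negative z-row entries: y: -13/2.
The most negative is -13/2 in column y, so y enters.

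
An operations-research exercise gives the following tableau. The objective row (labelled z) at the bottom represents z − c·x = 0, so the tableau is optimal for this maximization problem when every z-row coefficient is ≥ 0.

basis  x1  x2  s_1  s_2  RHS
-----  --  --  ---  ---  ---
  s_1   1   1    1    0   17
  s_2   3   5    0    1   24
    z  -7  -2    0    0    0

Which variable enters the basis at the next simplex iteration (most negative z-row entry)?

x1

Negative z-row entries: x1: -7, x2: -2.
The most negative is -7 in column x1, so x1 enters.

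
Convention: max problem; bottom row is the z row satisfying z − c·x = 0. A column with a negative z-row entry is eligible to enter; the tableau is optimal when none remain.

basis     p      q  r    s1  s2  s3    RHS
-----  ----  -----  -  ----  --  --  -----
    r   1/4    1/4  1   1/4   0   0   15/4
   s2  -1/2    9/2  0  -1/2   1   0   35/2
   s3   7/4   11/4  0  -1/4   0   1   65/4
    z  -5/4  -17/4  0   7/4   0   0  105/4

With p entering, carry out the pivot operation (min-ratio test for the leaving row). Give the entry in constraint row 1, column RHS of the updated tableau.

10/7

Ratio test on column p — row 1: (15/4)/(1/4) = 15; row 2: entry -1/2 ≤ 0; row 3: (65/4)/(7/4) = 65/7. Minimum is 65/7 at row 3 (s3 leaves); pivot element 7/4.
Divide row 3 by 7/4; eliminate column p from the other rows.
Row 1 update in column RHS: 15/4 − (1/4)·(65/7) = 10/7.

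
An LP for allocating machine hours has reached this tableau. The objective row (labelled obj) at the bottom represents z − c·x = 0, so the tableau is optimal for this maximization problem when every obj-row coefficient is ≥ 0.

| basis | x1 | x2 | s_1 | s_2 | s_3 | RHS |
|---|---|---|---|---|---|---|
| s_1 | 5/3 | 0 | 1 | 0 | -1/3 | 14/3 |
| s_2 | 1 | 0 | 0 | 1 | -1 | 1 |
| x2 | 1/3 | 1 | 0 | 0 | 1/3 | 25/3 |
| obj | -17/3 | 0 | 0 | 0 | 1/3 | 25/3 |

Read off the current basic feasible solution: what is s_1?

14/3

s_1 is basic (row 1); its value is the RHS of that row, 14/3.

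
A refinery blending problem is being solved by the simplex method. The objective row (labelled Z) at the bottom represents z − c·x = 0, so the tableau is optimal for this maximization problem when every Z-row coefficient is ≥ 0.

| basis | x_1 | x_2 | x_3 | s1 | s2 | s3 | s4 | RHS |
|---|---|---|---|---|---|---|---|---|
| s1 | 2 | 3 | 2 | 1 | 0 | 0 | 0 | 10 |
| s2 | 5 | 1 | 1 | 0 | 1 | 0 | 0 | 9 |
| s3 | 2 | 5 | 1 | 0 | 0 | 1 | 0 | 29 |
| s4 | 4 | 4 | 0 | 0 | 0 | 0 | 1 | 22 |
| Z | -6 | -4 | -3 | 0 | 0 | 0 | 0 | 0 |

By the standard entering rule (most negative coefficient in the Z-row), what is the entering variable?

x_1

Negative Z-row entries: x_1: -6, x_2: -4, x_3: -3.
The most negative is -6 in column x_1, so x_1 enters.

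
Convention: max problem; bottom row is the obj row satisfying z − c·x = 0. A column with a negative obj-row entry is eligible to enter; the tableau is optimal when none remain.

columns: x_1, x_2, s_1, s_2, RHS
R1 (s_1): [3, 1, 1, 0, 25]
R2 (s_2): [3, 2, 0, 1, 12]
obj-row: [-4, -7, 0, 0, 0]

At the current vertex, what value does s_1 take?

25

s_1 is basic (row 1); its value is the RHS of that row, 25.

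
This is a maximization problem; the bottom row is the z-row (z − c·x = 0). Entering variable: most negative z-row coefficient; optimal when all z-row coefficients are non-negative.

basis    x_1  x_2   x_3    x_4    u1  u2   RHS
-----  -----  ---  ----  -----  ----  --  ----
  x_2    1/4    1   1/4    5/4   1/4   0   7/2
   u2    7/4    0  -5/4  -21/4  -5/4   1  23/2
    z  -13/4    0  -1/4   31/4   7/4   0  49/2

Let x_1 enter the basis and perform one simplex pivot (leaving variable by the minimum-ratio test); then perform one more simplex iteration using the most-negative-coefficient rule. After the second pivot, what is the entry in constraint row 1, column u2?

-1/3

Ratio test on column x_1 — row 1: (7/2)/(1/4) = 14; row 2: (23/2)/(7/4) = 46/7. Minimum is 46/7 at row 2 (u2 leaves); pivot element 7/4.
Divide row 2 by 7/4; eliminate column x_1 from the other rows.
Second iteration: most negative z-row entry is -18/7 in column x_3, so x_3 enters.
Ratio test on column x_3 — row 1: (13/7)/(3/7) = 13/3; row 2: entry -5/7 ≤ 0. Minimum is 13/3 at row 1 (x_2 leaves); pivot element 3/7.
Divide row 1 by 3/7; eliminate column x_3 from the other rows.
After both pivots, the entry at constraint row 1, column u2 is -1/3.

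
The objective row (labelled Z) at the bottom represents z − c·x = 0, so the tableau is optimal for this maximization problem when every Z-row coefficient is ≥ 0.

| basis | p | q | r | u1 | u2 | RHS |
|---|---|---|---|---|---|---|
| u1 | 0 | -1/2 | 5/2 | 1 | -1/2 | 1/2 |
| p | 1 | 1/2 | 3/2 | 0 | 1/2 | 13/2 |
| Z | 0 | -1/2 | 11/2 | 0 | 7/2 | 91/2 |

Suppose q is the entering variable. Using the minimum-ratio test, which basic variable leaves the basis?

p

Column q entries and ratios — u1: -1/2 ≤ 0, skip; p: (13/2)/(1/2) = 13.
Smallest ratio is 13 in the row of p, so p leaves.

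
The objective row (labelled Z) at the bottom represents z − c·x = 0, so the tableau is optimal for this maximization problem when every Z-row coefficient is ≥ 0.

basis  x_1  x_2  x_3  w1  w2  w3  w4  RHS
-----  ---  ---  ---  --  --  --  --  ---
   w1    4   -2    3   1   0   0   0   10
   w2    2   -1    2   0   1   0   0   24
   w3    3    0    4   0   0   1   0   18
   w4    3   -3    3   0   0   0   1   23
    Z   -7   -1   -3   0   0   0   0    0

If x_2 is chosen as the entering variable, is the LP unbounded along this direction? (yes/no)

yes

Every constraint-row entry in column x_2 is ≤ 0, so increasing x_2 is unbounded.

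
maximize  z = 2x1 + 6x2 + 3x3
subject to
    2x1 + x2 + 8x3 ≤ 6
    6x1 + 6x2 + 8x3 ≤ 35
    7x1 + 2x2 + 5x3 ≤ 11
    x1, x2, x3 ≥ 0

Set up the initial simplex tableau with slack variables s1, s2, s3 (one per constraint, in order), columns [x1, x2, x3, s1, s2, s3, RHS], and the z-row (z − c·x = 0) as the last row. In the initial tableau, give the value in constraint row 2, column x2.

6

Constraint 2 has coefficient 6 on x2.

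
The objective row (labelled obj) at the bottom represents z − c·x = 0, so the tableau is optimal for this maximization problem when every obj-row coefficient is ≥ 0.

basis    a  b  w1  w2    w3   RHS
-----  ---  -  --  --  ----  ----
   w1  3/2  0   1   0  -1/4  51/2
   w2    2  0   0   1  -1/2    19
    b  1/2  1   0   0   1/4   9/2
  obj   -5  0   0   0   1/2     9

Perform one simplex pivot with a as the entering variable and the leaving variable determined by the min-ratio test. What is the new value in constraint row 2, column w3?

Ratio test on column a — row 1: (51/2)/(3/2) = 17; row 2: 19/2 = 19/2; row 3: (9/2)/(1/2) = 9. Minimum is 9 at row 3 (b leaves); pivot element 1/2.
Divide row 3 by 1/2; eliminate column a from the other rows.
Row 2 update in column w3: -1/2 − 2·(1/2) = -3/2.

-3/2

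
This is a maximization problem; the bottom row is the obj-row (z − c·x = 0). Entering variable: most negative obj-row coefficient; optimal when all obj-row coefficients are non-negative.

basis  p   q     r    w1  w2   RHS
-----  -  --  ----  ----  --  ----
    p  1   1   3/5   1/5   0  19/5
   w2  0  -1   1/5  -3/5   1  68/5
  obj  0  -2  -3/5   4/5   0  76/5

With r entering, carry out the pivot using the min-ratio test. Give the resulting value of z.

Ratio test on column r — row 1: (19/5)/(3/5) = 19/3; row 2: (68/5)/(1/5) = 68. Minimum is 19/3 at row 1 (p leaves); pivot element 3/5.
Pivot on row 1; the obj-row RHS becomes 76/5 − (-3/5)·(19/3) = 19.

19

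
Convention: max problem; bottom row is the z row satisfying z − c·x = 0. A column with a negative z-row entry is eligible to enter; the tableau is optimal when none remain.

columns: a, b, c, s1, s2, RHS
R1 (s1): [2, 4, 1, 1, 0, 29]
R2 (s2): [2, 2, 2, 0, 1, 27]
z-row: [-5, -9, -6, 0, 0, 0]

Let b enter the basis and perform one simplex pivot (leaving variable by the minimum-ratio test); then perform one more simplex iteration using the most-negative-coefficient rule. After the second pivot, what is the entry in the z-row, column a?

Ratio test on column b — row 1: 29/4 = 29/4; row 2: 27/2 = 27/2. Minimum is 29/4 at row 1 (s1 leaves); pivot element 4.
Divide row 1 by 4; eliminate column b from the other rows.
Second iteration: most negative z-row entry is -15/4 in column c, so c enters.
Ratio test on column c — row 1: (29/4)/(1/4) = 29; row 2: (25/2)/(3/2) = 25/3. Minimum is 25/3 at row 2 (s2 leaves); pivot element 3/2.
Divide row 2 by 3/2; eliminate column c from the other rows.
After both pivots, the entry at the z-row, column a is 2.

2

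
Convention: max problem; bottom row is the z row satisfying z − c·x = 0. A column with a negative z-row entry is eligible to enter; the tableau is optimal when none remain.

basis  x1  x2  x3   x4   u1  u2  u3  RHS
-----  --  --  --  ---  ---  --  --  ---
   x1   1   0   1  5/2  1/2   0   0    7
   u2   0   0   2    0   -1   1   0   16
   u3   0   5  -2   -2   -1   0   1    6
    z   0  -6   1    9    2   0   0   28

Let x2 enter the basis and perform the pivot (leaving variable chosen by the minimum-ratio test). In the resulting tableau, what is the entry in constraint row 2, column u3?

Ratio test on column x2 — row 1: entry 0 ≤ 0; row 2: entry 0 ≤ 0; row 3: 6/5 = 6/5. Minimum is 6/5 at row 3 (u3 leaves); pivot element 5.
Divide row 3 by 5; eliminate column x2 from the other rows.
Row 2 update in column u3: 0 − 0·(1/5) = 0.

0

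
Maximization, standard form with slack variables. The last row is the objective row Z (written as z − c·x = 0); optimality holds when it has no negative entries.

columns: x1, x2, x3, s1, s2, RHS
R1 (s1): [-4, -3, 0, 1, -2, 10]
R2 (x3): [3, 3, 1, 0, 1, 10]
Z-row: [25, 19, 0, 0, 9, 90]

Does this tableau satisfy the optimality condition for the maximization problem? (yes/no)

yes

Every Z-row coefficient is ≥ 0, so the tableau is optimal.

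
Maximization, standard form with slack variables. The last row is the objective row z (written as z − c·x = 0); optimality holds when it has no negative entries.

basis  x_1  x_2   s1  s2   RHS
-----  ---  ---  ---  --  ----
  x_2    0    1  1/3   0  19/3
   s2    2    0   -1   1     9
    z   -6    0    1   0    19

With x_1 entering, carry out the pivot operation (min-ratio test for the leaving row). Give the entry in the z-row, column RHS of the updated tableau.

Ratio test on column x_1 — row 1: entry 0 ≤ 0; row 2: 9/2 = 9/2. Minimum is 9/2 at row 2 (s2 leaves); pivot element 2.
Divide row 2 by 2; eliminate column x_1 from the other rows.
z-row update in column RHS: 19 − (-6)·(9/2) = 46.

46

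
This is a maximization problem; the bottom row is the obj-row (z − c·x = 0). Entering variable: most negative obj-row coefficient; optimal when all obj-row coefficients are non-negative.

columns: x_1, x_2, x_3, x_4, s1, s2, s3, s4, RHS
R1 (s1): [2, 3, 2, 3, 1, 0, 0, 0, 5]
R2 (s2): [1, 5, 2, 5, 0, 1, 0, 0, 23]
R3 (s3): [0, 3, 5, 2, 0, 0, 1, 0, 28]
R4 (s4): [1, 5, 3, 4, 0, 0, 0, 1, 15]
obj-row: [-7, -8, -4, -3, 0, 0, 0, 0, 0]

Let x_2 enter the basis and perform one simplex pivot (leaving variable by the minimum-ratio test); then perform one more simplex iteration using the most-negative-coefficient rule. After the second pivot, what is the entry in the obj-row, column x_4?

Ratio test on column x_2 — row 1: 5/3 = 5/3; row 2: 23/5 = 23/5; row 3: 28/3 = 28/3; row 4: 15/5 = 3. Minimum is 5/3 at row 1 (s1 leaves); pivot element 3.
Divide row 1 by 3; eliminate column x_2 from the other rows.
Second iteration: most negative obj-row entry is -5/3 in column x_1, so x_1 enters.
Ratio test on column x_1 — row 1: (5/3)/(2/3) = 5/2; row 2: entry -7/3 ≤ 0; row 3: entry -2 ≤ 0; row 4: entry -7/3 ≤ 0. Minimum is 5/2 at row 1 (x_2 leaves); pivot element 2/3.
Divide row 1 by 2/3; eliminate column x_1 from the other rows.
After both pivots, the entry at the obj-row, column x_4 is 15/2.

15/2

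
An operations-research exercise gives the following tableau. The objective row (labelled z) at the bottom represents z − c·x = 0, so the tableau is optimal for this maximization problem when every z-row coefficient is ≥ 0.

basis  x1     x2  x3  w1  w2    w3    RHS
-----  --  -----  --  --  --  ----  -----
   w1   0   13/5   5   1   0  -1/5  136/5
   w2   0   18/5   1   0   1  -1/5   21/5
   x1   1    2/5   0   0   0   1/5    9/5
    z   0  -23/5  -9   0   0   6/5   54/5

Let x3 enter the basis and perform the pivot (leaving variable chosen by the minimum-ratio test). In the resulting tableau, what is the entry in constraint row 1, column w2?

Ratio test on column x3 — row 1: (136/5)/5 = 136/25; row 2: (21/5)/1 = 21/5; row 3: entry 0 ≤ 0. Minimum is 21/5 at row 2 (w2 leaves); pivot element 1.
Divide row 2 by 1; eliminate column x3 from the other rows.
Row 1 update in column w2: 0 − 5·1 = -5.

-5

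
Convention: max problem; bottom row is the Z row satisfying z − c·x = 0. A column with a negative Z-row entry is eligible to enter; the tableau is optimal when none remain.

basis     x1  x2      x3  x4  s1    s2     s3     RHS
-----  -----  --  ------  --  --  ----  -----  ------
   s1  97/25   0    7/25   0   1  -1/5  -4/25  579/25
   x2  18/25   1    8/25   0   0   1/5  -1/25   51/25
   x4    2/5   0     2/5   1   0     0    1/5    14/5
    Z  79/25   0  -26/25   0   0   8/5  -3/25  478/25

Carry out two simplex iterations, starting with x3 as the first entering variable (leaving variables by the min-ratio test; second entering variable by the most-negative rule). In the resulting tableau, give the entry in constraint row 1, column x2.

-3/2

Ratio test on column x3 — row 1: (579/25)/(7/25) = 579/7; row 2: (51/25)/(8/25) = 51/8; row 3: (14/5)/(2/5) = 7. Minimum is 51/8 at row 2 (x2 leaves); pivot element 8/25.
Divide row 2 by 8/25; eliminate column x3 from the other rows.
Second iteration: most negative Z-row entry is -1/4 in column s3, so s3 enters.
Ratio test on column s3 — row 1: entry -1/8 ≤ 0; row 2: entry -1/8 ≤ 0; row 3: (1/4)/(1/4) = 1. Minimum is 1 at row 3 (x4 leaves); pivot element 1/4.
Divide row 3 by 1/4; eliminate column s3 from the other rows.
After both pivots, the entry at constraint row 1, column x2 is -3/2.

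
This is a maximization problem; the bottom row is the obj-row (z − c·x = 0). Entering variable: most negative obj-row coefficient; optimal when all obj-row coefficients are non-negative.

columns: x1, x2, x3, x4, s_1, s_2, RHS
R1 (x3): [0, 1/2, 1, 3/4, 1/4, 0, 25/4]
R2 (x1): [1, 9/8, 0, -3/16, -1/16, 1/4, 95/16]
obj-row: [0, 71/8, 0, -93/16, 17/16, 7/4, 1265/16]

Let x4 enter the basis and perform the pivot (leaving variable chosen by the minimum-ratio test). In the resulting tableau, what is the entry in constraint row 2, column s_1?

0

Ratio test on column x4 — row 1: (25/4)/(3/4) = 25/3; row 2: entry -3/16 ≤ 0. Minimum is 25/3 at row 1 (x3 leaves); pivot element 3/4.
Divide row 1 by 3/4; eliminate column x4 from the other rows.
Row 2 update in column s_1: -1/16 − (-3/16)·(1/3) = 0.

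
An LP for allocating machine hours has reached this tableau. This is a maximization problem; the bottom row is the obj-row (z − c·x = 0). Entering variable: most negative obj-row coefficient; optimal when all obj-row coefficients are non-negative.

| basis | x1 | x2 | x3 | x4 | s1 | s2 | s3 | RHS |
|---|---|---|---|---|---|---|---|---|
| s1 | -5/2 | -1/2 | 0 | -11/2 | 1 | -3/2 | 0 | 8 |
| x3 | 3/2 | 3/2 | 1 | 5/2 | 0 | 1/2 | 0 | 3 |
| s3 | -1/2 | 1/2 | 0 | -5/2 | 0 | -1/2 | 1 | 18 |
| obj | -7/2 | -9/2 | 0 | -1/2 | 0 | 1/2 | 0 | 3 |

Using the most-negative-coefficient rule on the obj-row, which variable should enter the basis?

Negative obj-row entries: x1: -7/2, x2: -9/2, x4: -1/2.
The most negative is -9/2 in column x2, so x2 enters.

x2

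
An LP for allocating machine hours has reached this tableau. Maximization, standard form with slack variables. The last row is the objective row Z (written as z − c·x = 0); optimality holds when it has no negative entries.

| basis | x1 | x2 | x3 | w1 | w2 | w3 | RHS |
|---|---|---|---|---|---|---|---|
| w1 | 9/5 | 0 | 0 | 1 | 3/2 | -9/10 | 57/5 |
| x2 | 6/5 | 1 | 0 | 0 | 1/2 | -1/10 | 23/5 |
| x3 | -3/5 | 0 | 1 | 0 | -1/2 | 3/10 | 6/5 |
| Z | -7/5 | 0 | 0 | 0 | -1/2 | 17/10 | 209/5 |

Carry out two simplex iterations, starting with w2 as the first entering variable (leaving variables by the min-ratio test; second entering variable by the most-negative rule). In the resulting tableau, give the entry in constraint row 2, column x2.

5/3

Ratio test on column w2 — row 1: (57/5)/(3/2) = 38/5; row 2: (23/5)/(1/2) = 46/5; row 3: entry -1/2 ≤ 0. Minimum is 38/5 at row 1 (w1 leaves); pivot element 3/2.
Divide row 1 by 3/2; eliminate column w2 from the other rows.
Second iteration: most negative Z-row entry is -4/5 in column x1, so x1 enters.
Ratio test on column x1 — row 1: (38/5)/(6/5) = 19/3; row 2: (4/5)/(3/5) = 4/3; row 3: entry 0 ≤ 0. Minimum is 4/3 at row 2 (x2 leaves); pivot element 3/5.
Divide row 2 by 3/5; eliminate column x1 from the other rows.
After both pivots, the entry at constraint row 2, column x2 is 5/3.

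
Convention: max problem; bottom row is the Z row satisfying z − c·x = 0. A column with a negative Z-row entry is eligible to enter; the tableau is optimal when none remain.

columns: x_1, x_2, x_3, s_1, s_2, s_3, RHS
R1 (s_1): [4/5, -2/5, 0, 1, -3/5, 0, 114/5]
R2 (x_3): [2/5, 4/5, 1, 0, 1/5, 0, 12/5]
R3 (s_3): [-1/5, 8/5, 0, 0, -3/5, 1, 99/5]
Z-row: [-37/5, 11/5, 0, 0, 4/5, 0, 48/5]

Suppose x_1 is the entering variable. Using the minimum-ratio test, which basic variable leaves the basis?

Column x_1 entries and ratios — s_1: (114/5)/(4/5) = 57/2; x_3: (12/5)/(2/5) = 6; s_3: -1/5 ≤ 0, skip.
Smallest ratio is 6 in the row of x_3, so x_3 leaves.

x_3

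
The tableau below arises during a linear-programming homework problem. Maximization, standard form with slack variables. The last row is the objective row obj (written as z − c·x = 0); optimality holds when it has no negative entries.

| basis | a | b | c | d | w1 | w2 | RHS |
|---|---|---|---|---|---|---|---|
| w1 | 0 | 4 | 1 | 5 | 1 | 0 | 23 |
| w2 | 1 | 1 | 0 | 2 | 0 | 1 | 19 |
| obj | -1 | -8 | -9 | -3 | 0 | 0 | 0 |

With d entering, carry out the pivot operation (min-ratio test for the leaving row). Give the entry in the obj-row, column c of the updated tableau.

Ratio test on column d — row 1: 23/5 = 23/5; row 2: 19/2 = 19/2. Minimum is 23/5 at row 1 (w1 leaves); pivot element 5.
Divide row 1 by 5; eliminate column d from the other rows.
obj-row update in column c: -9 − (-3)·(1/5) = -42/5.

-42/5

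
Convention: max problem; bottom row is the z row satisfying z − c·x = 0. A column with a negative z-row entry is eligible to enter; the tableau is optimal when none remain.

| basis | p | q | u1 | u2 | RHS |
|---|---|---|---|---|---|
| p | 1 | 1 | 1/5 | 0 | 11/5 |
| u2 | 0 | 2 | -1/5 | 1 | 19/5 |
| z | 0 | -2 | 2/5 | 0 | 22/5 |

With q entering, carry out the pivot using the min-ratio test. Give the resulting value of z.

41/5

Ratio test on column q — row 1: (11/5)/1 = 11/5; row 2: (19/5)/2 = 19/10. Minimum is 19/10 at row 2 (u2 leaves); pivot element 2.
Pivot on row 2; the z-row RHS becomes 22/5 − (-2)·(19/10) = 41/5.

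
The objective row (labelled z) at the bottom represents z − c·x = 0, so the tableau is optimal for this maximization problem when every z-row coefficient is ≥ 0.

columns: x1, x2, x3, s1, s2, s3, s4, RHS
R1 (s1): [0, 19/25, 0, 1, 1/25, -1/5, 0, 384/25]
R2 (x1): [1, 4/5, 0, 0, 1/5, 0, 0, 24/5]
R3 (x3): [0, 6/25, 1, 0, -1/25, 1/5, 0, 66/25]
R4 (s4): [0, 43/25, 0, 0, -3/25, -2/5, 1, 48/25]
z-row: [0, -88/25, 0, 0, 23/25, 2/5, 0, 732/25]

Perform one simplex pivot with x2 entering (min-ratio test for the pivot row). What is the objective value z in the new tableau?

1428/43

Ratio test on column x2 — row 1: (384/25)/(19/25) = 384/19; row 2: (24/5)/(4/5) = 6; row 3: (66/25)/(6/25) = 11; row 4: (48/25)/(43/25) = 48/43. Minimum is 48/43 at row 4 (s4 leaves); pivot element 43/25.
Pivot on row 4; the z-row RHS becomes 732/25 − (-88/25)·(48/43) = 1428/43.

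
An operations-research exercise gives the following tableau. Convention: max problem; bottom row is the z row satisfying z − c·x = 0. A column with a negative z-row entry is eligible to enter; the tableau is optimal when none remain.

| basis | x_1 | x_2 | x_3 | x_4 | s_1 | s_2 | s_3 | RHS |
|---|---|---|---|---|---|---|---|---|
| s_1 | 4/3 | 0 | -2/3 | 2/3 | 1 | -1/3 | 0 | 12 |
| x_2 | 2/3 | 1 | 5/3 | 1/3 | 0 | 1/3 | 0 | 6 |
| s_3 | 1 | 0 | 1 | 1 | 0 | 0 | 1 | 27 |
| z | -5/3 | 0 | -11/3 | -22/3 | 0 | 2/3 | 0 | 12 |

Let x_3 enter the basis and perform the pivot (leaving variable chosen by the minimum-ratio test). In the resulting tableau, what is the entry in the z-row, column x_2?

11/5

Ratio test on column x_3 — row 1: entry -2/3 ≤ 0; row 2: 6/(5/3) = 18/5; row 3: 27/1 = 27. Minimum is 18/5 at row 2 (x_2 leaves); pivot element 5/3.
Divide row 2 by 5/3; eliminate column x_3 from the other rows.
z-row update in column x_2: 0 − (-11/3)·(3/5) = 11/5.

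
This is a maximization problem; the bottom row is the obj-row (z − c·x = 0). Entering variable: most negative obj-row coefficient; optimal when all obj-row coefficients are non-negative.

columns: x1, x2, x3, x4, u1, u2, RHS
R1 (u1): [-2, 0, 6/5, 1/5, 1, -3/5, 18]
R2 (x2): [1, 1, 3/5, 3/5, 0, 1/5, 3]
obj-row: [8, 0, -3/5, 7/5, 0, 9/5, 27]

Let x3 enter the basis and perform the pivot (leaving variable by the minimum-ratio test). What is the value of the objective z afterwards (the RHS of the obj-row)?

30

Ratio test on column x3 — row 1: 18/(6/5) = 15; row 2: 3/(3/5) = 5. Minimum is 5 at row 2 (x2 leaves); pivot element 3/5.
Pivot on row 2; the obj-row RHS becomes 27 − (-3/5)·5 = 30.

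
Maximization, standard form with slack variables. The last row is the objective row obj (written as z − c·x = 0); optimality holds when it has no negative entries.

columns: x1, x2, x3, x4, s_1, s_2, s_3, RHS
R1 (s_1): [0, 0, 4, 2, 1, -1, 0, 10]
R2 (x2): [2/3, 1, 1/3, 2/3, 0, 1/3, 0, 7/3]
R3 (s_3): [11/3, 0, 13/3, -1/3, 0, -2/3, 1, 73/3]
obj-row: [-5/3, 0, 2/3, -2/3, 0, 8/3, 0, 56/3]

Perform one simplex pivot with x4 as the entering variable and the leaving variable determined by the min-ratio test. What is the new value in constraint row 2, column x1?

1

Ratio test on column x4 — row 1: 10/2 = 5; row 2: (7/3)/(2/3) = 7/2; row 3: entry -1/3 ≤ 0. Minimum is 7/2 at row 2 (x2 leaves); pivot element 2/3.
Divide row 2 by 2/3; eliminate column x4 from the other rows.
In the new row 2, the x1 entry is the old entry divided by the pivot: (2/3)/(2/3) = 1.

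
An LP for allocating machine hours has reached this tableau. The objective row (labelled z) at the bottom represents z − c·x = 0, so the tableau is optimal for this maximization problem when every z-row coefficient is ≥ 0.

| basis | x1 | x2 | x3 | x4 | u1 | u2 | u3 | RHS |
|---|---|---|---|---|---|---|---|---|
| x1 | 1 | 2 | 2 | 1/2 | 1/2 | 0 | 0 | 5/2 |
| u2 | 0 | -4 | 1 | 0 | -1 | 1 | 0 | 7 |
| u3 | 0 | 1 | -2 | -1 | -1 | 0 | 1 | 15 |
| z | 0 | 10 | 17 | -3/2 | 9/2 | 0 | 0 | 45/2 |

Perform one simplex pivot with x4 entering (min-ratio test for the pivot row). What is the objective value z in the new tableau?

30

Ratio test on column x4 — row 1: (5/2)/(1/2) = 5; row 2: entry 0 ≤ 0; row 3: entry -1 ≤ 0. Minimum is 5 at row 1 (x1 leaves); pivot element 1/2.
Pivot on row 1; the z-row RHS becomes 45/2 − (-3/2)·5 = 30.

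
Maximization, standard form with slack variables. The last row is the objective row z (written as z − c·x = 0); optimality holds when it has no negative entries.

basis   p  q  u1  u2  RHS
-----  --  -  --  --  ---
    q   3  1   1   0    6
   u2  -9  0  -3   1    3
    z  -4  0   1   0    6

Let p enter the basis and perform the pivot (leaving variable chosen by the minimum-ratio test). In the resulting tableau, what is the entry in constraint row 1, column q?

Ratio test on column p — row 1: 6/3 = 2; row 2: entry -9 ≤ 0. Minimum is 2 at row 1 (q leaves); pivot element 3.
Divide row 1 by 3; eliminate column p from the other rows.
In the new row 1, the q entry is the old entry divided by the pivot: 1/3 = 1/3.

1/3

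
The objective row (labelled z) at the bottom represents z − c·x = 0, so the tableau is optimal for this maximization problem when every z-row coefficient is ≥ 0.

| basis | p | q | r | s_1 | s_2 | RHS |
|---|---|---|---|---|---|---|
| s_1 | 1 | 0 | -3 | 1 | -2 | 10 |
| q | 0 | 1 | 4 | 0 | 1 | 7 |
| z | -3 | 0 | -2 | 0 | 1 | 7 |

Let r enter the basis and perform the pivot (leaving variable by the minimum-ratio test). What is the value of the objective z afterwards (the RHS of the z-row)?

21/2

Ratio test on column r — row 1: entry -3 ≤ 0; row 2: 7/4 = 7/4. Minimum is 7/4 at row 2 (q leaves); pivot element 4.
Pivot on row 2; the z-row RHS becomes 7 − (-2)·(7/4) = 21/2.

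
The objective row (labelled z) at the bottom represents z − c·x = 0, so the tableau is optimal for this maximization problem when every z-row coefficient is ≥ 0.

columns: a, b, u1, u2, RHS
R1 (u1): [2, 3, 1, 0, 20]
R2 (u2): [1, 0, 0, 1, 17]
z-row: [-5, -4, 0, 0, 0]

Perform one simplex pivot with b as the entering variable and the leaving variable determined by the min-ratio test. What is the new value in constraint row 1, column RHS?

Ratio test on column b — row 1: 20/3 = 20/3; row 2: entry 0 ≤ 0. Minimum is 20/3 at row 1 (u1 leaves); pivot element 3.
Divide row 1 by 3; eliminate column b from the other rows.
In the new row 1, the RHS entry is the old entry divided by the pivot: 20/3 = 20/3.

20/3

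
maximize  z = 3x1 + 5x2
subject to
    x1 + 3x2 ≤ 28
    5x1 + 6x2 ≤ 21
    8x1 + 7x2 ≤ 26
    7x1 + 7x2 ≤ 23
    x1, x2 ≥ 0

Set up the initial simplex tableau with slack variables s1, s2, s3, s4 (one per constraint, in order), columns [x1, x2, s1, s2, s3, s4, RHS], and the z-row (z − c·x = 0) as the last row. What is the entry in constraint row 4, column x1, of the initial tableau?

7

Constraint 4 has coefficient 7 on x1.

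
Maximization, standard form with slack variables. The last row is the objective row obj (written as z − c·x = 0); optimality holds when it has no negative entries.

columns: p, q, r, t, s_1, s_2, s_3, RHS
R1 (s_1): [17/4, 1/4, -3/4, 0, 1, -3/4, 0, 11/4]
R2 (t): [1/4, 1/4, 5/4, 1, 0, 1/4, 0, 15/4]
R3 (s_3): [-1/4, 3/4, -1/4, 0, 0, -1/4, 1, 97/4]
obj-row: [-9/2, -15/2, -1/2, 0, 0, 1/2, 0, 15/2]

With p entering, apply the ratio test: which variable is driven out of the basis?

s_1

Column p entries and ratios — s_1: (11/4)/(17/4) = 11/17; t: (15/4)/(1/4) = 15; s_3: -1/4 ≤ 0, skip.
Smallest ratio is 11/17 in the row of s_1, so s_1 leaves.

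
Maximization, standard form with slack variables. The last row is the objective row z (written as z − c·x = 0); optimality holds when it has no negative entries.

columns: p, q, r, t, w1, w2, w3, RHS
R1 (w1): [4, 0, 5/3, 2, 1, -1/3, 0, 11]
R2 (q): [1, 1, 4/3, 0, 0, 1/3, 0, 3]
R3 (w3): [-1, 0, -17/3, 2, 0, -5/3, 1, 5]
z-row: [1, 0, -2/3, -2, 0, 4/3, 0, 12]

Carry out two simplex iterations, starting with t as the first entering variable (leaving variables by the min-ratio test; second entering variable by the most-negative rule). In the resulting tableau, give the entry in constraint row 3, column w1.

Ratio test on column t — row 1: 11/2 = 11/2; row 2: entry 0 ≤ 0; row 3: 5/2 = 5/2. Minimum is 5/2 at row 3 (w3 leaves); pivot element 2.
Divide row 3 by 2; eliminate column t from the other rows.
Second iteration: most negative z-row entry is -19/3 in column r, so r enters.
Ratio test on column r — row 1: 6/(22/3) = 9/11; row 2: 3/(4/3) = 9/4; row 3: entry -17/6 ≤ 0. Minimum is 9/11 at row 1 (w1 leaves); pivot element 22/3.
Divide row 1 by 22/3; eliminate column r from the other rows.
After both pivots, the entry at constraint row 3, column w1 is 17/44.

17/44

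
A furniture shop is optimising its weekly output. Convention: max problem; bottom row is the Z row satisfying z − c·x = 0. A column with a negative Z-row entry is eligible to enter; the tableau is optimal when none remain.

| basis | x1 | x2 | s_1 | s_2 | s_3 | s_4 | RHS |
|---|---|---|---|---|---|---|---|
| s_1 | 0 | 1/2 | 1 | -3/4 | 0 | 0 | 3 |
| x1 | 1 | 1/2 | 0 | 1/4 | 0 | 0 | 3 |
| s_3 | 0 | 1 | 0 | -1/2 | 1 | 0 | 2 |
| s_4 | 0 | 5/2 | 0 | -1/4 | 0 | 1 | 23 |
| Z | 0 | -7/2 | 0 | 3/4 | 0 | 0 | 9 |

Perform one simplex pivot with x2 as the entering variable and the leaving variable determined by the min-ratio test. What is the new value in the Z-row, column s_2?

Ratio test on column x2 — row 1: 3/(1/2) = 6; row 2: 3/(1/2) = 6; row 3: 2/1 = 2; row 4: 23/(5/2) = 46/5. Minimum is 2 at row 3 (s_3 leaves); pivot element 1.
Divide row 3 by 1; eliminate column x2 from the other rows.
Z-row update in column s_2: 3/4 − (-7/2)·(-1/2) = -1.

-1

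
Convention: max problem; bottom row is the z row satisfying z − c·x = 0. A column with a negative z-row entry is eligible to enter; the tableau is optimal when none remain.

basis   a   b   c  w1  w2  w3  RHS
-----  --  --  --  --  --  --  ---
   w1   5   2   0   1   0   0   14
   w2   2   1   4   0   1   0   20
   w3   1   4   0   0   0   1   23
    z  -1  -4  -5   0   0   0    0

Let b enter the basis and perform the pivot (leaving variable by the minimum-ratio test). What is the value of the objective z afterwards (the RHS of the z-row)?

23

Ratio test on column b — row 1: 14/2 = 7; row 2: 20/1 = 20; row 3: 23/4 = 23/4. Minimum is 23/4 at row 3 (w3 leaves); pivot element 4.
Pivot on row 3; the z-row RHS becomes 0 − (-4)·(23/4) = 23.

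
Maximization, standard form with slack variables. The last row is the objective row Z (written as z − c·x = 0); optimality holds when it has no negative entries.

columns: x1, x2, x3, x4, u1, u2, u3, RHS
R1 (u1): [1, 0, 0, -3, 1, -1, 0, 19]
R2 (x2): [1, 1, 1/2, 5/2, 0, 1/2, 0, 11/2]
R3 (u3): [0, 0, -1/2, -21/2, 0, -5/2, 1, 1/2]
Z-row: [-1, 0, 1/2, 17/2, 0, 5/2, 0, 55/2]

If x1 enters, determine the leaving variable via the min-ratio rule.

Column x1 entries and ratios — u1: 19/1 = 19; x2: (11/2)/1 = 11/2; u3: 0 ≤ 0, skip.
Smallest ratio is 11/2 in the row of x2, so x2 leaves.

x2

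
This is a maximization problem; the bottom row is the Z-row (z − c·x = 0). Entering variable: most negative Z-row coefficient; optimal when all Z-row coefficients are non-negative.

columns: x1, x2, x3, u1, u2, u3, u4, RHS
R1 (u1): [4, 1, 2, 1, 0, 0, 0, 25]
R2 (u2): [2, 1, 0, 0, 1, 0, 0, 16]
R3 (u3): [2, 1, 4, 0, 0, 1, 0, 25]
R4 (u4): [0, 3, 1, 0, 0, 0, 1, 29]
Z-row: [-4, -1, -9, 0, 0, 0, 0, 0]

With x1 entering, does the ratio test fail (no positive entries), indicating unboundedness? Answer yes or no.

Column x1 has positive entries in row(s) 1, 2, 3, so the ratio test bounds it — not unbounded.

no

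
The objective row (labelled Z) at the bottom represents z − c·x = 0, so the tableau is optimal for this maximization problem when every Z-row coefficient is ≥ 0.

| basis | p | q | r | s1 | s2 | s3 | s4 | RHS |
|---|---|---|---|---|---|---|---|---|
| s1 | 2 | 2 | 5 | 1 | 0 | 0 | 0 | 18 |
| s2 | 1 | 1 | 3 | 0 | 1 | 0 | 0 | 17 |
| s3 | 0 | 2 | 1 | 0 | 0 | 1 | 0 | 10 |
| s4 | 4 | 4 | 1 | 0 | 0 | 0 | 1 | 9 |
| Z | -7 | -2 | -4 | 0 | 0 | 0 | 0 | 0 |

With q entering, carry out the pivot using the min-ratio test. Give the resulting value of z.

Ratio test on column q — row 1: 18/2 = 9; row 2: 17/1 = 17; row 3: 10/2 = 5; row 4: 9/4 = 9/4. Minimum is 9/4 at row 4 (s4 leaves); pivot element 4.
Pivot on row 4; the Z-row RHS becomes 0 − (-2)·(9/4) = 9/2.

9/2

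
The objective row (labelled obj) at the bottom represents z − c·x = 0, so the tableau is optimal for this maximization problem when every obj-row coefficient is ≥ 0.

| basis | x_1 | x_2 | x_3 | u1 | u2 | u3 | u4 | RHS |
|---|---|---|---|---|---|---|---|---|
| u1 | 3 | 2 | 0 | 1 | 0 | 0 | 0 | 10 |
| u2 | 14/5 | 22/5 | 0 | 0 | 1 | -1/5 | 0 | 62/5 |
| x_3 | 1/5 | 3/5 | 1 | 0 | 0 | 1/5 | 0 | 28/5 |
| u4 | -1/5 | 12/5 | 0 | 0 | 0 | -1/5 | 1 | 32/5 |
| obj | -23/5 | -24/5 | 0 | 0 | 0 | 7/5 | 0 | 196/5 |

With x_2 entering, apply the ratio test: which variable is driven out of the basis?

u4

Column x_2 entries and ratios — u1: 10/2 = 5; u2: (62/5)/(22/5) = 31/11; x_3: (28/5)/(3/5) = 28/3; u4: (32/5)/(12/5) = 8/3.
Smallest ratio is 8/3 in the row of u4, so u4 leaves.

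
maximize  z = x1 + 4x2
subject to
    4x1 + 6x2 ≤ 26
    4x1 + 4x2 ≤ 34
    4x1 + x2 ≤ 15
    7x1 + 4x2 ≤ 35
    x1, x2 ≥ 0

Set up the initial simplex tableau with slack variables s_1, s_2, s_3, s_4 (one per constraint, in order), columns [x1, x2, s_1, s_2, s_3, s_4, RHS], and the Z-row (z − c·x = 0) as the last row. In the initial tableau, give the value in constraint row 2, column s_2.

Slack s_2 belongs to constraint 2; its column is the unit vector e_2, so the entry in row 2 is 1.

1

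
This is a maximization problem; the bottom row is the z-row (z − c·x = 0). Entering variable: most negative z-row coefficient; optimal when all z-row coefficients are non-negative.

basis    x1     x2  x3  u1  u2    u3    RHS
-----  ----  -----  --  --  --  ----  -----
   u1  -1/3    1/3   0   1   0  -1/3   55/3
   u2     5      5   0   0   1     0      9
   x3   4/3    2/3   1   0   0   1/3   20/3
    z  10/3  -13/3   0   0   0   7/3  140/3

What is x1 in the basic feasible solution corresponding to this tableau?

x1 is not in the basis, so in the current basic feasible solution x1 = 0.

0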